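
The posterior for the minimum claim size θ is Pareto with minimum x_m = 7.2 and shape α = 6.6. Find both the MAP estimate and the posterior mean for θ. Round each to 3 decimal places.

MAP: 7.200. Posterior mean: 8.486.

The Pareto density is strictly decreasing on [x_m, ∞), so the mode is x_m = 7.200.
Mean = α·x_m/(α−1) = 6.6·7.2/5.6 = 8.486.
The mean is pulled above the mode by the posterior's right skew.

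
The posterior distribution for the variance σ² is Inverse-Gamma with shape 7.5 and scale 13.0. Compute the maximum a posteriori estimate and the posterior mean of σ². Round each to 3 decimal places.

Mode = β/(α+1) = 13.0/8.5 = 1.529.
Mean = β/(α−1) = 13.0/6.5 = 2.000.
Mean > mode: the posterior has a right tail.

MAP = 1.529; posterior mean = 2.000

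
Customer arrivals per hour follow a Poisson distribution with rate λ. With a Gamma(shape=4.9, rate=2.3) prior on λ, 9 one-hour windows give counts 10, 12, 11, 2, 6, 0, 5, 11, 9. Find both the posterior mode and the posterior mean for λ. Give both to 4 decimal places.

posterior mode = 6.1858, posterior mean = 6.2743

Σ counts = 66. Posterior: Gamma(shape = 4.9+66 = 70.9, rate = 2.3+9 = 11.3).
Mode = (α−1)/β = 69.9/11.3 = 6.1858.
Mean = α/β = 70.9/11.3 = 6.2743.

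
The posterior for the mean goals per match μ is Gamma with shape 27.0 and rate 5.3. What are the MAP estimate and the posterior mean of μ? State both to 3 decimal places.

MAP = 4.906; posterior mean = 5.094

Mode = (α−1)/β = 26.0/5.3 = 4.906.
Mean = α/β = 27.0/5.3 = 5.094.
The posterior is right-skewed, so the mean exceeds the mode.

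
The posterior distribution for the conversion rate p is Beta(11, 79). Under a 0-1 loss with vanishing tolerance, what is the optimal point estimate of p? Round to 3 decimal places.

Mode = (11−1)/(11+79−2) = 10/88 = 0.114.
Mean = 11/(11+79) = 11/90 = 0.122.
This is the posterior mode — the MAP estimate.

0.114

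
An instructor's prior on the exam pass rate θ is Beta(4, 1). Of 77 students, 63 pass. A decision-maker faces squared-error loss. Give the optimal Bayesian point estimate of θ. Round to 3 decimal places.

0.817

Posterior: Beta(4+63, 1+14) = Beta(67, 15).
Mode = (67−1)/(67+15−2) = 66/80 = 0.825.
Mean = 67/(67+15) = 67/82 = 0.817.
Squared-error loss ⇒ the optimal estimator is the posterior mean.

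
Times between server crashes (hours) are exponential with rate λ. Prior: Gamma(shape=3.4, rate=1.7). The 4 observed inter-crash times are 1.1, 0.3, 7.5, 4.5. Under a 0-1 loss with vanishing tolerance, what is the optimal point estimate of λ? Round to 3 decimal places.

Σ times = 13.4. Posterior: Gamma(shape = 3.4+4 = 7.4, rate = 1.7+13.4 = 15.1).
Mode = (α−1)/β = 6.4/15.1 = 0.424.
Mean = α/β = 7.4/15.1 = 0.490.
This is the posterior mode — the MAP estimate.

0.424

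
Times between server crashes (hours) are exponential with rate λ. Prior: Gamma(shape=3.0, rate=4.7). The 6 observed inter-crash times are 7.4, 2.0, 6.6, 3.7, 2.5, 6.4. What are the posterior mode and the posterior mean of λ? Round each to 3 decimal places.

MAP = 0.240; posterior mean = 0.270

Σ times = 28.6. Posterior: Gamma(shape = 3.0+6 = 9.0, rate = 4.7+28.6 = 33.3).
Mode = (α−1)/β = 8.0/33.3 = 0.240.
Mean = α/β = 9.0/33.3 = 0.270.
Mean > mode: the posterior has a right tail.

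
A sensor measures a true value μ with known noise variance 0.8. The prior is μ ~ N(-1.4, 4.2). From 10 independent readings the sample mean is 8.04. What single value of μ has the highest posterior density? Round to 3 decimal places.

7.864

Posterior for μ is Normal. Precision-weighted mean: (1/4.2·-1.4 + 10/0.8·8.04) / (1/4.2 + 10/0.8) = 7.864.
A Normal posterior is symmetric, so mode = mean.
This is the posterior mode — the MAP estimate.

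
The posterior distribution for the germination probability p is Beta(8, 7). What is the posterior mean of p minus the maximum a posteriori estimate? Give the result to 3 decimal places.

Mode = (8−1)/(8+7−2) = 7/13 = 0.538.
Mean = 8/(8+7) = 8/15 = 0.533.
Difference = 0.533 − 0.538 = -0.005.

-0.005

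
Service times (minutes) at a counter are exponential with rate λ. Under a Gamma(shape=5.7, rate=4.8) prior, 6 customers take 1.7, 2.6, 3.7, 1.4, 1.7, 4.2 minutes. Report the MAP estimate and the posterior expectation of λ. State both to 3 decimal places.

Σ times = 15.3. Posterior: Gamma(shape = 5.7+6 = 11.7, rate = 4.8+15.3 = 20.1).
Mode = (α−1)/β = 10.7/20.1 = 0.532.
Mean = α/β = 11.7/20.1 = 0.582.

λ_MAP = 0.532, E[λ|data] = 0.582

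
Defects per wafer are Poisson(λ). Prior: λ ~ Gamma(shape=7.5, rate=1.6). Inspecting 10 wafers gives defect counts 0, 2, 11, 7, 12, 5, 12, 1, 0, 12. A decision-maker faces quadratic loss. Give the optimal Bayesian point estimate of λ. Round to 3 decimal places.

5.991

Σ counts = 62. Posterior: Gamma(shape = 7.5+62 = 69.5, rate = 1.6+10 = 11.6).
Mode = (α−1)/β = 68.5/11.6 = 5.905.
Mean = α/β = 69.5/11.6 = 5.991.
Quadratic loss ⇒ the optimal estimator is the posterior mean.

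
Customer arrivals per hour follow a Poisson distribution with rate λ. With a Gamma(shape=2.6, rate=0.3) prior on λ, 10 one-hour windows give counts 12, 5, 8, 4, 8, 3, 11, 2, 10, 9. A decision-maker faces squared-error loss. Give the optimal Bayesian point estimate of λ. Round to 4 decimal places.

Σ counts = 72. Posterior: Gamma(shape = 2.6+72 = 74.6, rate = 0.3+10 = 10.3).
Mode = (α−1)/β = 73.6/10.3 = 7.1456.
Mean = α/β = 74.6/10.3 = 7.2427.
Squared-error loss ⇒ the optimal estimator is the posterior mean.

7.2427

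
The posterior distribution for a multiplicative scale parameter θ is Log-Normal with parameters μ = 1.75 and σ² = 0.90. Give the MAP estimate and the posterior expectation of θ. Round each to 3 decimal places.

MAP estimate = 2.340, posterior expectation = 9.025

Mode = exp(μ − σ²) = exp(0.85) = 2.340.
Mean = exp(μ + σ²/2) = exp(2.200) = 9.025.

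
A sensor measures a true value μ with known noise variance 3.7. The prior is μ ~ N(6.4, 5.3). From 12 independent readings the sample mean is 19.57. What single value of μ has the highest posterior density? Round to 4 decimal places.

18.8459

Posterior for μ is Normal. Precision-weighted mean: (1/5.3·6.4 + 12/3.7·19.57) / (1/5.3 + 12/3.7) = 18.8459.
A Normal posterior is symmetric, so mode = mean.
This is the posterior mode — the MAP estimate.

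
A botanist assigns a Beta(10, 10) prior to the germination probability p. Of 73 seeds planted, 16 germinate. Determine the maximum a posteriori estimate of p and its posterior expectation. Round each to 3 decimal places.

Posterior: Beta(10+16, 10+57) = Beta(26, 67).
Mode = (26−1)/(26+67−2) = 25/91 = 0.275.
Mean = 26/(26+67) = 26/93 = 0.280.
Right-skewed posterior ⇒ mode < mean.

MAP: 0.275. Posterior mean: 0.280.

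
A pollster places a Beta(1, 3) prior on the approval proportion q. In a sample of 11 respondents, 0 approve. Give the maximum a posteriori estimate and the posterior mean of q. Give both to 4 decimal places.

MAP: 0.0000. Posterior mean: 0.0667.

Posterior: Beta(1+0, 3+11) = Beta(1, 14).
Since α = 1 ≤ 1 and β > 1, the Beta density is monotone decreasing on [0,1]; the mode is at 0.
Mean = 1/(1+14) = 0.0667.
The posterior is right-skewed, so the mean exceeds the mode.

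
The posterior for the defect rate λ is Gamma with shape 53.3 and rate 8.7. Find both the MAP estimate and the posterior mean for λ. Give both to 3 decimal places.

MAP = 6.011; posterior mean = 6.126

Mode = (α−1)/β = 52.3/8.7 = 6.011.
Mean = α/β = 53.3/8.7 = 6.126.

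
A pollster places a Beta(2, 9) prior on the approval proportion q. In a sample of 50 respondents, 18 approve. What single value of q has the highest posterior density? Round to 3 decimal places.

0.322

Posterior: Beta(2+18, 9+32) = Beta(20, 41).
Mode = (20−1)/(20+41−2) = 19/59 = 0.322.
Mean = 20/(20+41) = 20/61 = 0.328.
This is the posterior mode — the MAP estimate.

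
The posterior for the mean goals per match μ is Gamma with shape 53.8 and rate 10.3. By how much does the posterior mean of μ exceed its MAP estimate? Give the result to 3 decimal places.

0.097

Mode = (α−1)/β = 52.8/10.3 = 5.126.
Mean = α/β = 53.8/10.3 = 5.223.
Difference = 5.223 − 5.126 = 0.097.
Right-skewed posterior ⇒ mode < mean.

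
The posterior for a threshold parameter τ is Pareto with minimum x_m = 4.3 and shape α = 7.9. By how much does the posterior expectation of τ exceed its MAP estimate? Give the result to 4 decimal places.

The Pareto density is strictly decreasing on [x_m, ∞), so the mode is x_m = 4.3000.
Mean = α·x_m/(α−1) = 7.9·4.3/6.9 = 4.9232.
Difference = 4.9232 − 4.3000 = 0.6232.

0.6232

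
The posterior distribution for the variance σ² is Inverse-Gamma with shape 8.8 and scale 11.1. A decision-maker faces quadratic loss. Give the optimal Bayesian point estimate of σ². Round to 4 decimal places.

Mode = β/(α+1) = 11.1/9.8 = 1.1327.
Mean = β/(α−1) = 11.1/7.8 = 1.4231.
Quadratic loss ⇒ the optimal estimator is the posterior mean.

1.4231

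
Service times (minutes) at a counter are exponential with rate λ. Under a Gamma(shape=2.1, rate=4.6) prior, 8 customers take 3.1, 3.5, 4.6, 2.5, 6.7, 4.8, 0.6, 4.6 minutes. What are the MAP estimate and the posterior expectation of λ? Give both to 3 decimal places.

Σ times = 30.4. Posterior: Gamma(shape = 2.1+8 = 10.1, rate = 4.6+30.4 = 35.0).
Mode = (α−1)/β = 9.1/35.0 = 0.260.
Mean = α/β = 10.1/35.0 = 0.289.

MAP estimate = 0.260, posterior expectation = 0.289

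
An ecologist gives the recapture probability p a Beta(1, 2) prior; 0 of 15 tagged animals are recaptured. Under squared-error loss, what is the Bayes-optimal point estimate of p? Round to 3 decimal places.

0.056

Posterior: Beta(1+0, 2+15) = Beta(1, 17).
Since α = 1 ≤ 1 and β > 1, the Beta density is monotone decreasing on [0,1]; the mode is at 0.
Mean = 1/(1+17) = 0.056.
Squared-error loss ⇒ the optimal estimator is the posterior mean.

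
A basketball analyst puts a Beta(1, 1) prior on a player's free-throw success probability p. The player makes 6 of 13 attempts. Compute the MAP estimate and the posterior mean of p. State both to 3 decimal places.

Posterior: Beta(1+6, 1+7) = Beta(7, 8).
Mode = (7−1)/(7+8−2) = 6/13 = 0.462.
Mean = 7/(7+8) = 7/15 = 0.467.
The mean is pulled above the mode by the posterior's right skew.

MAP = 0.462; posterior mean = 0.467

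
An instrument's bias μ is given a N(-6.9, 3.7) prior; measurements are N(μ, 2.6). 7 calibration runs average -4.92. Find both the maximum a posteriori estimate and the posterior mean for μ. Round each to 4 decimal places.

Posterior for μ is Normal. Precision-weighted mean: (1/3.7·-6.9 + 7/2.6·-4.92) / (1/3.7 + 7/2.6) = -5.1006.
A Normal posterior is symmetric, so mode = mean.

maximum a posteriori estimate = -5.1006, posterior mean = -5.1006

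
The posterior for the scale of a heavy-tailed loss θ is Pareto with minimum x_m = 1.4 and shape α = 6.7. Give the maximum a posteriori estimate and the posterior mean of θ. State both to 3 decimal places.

MAP = 1.400; posterior mean = 1.646

The Pareto density is strictly decreasing on [x_m, ∞), so the mode is x_m = 1.400.
Mean = α·x_m/(α−1) = 6.7·1.4/5.7 = 1.646.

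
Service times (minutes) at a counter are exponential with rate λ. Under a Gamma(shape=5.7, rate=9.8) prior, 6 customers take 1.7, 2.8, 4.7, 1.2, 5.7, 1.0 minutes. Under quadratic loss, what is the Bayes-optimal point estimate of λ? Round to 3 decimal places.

0.435

Σ times = 17.1. Posterior: Gamma(shape = 5.7+6 = 11.7, rate = 9.8+17.1 = 26.9).
Mode = (α−1)/β = 10.7/26.9 = 0.398.
Mean = α/β = 11.7/26.9 = 0.435.
Quadratic loss ⇒ the optimal estimator is the posterior mean.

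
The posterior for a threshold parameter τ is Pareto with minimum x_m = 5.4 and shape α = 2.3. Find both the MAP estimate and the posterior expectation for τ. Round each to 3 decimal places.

The Pareto density is strictly decreasing on [x_m, ∞), so the mode is x_m = 5.400.
Mean = α·x_m/(α−1) = 2.3·5.4/1.3 = 9.554.

MAP: 5.400. Posterior mean: 9.554.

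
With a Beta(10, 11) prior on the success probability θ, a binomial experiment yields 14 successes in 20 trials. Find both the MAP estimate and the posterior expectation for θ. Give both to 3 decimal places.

MAP: 0.590. Posterior mean: 0.585.

Posterior: Beta(10+14, 11+6) = Beta(24, 17).
Mode = (24−1)/(24+17−2) = 23/39 = 0.590.
Mean = 24/(24+17) = 24/41 = 0.585.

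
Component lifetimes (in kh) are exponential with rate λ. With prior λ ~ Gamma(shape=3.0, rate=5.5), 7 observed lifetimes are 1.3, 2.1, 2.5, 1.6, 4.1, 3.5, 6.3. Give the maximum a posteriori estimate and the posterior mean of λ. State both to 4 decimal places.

MAP: 0.3346. Posterior mean: 0.3717.

Σ times = 21.4. Posterior: Gamma(shape = 3.0+7 = 10.0, rate = 5.5+21.4 = 26.9).
Mode = (α−1)/β = 9.0/26.9 = 0.3346.
Mean = α/β = 10.0/26.9 = 0.3717.
Right-skewed posterior ⇒ mode < mean.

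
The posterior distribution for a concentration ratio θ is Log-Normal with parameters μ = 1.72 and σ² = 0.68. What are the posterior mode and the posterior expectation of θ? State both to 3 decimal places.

Mode = exp(μ − σ²) = exp(1.04) = 2.829.
Mean = exp(μ + σ²/2) = exp(2.060) = 7.846.
The posterior is right-skewed, so the mean exceeds the mode.

θ_MAP = 2.829, E[θ|data] = 7.846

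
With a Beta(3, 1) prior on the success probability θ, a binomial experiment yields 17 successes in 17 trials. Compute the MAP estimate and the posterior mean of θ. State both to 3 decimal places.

Posterior: Beta(3+17, 1+0) = Beta(20, 1).
Since β = 1 ≤ 1 and α > 1, the Beta density is monotone increasing on [0,1]; the mode is at 1.
Mean = 20/(20+1) = 0.952.

θ_MAP = 1.000, E[θ|data] = 0.952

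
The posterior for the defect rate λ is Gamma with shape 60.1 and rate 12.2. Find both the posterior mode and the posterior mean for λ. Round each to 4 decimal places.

posterior mode = 4.8443, posterior mean = 4.9262

Mode = (α−1)/β = 59.1/12.2 = 4.8443.
Mean = α/β = 60.1/12.2 = 4.9262.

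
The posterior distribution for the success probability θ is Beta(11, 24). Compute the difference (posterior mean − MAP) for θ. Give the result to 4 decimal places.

Mode = (11−1)/(11+24−2) = 10/33 = 0.3030.
Mean = 11/(11+24) = 11/35 = 0.3143.
Difference = 0.3143 − 0.3030 = 0.0113.
The posterior is right-skewed, so the mean exceeds the mode.

0.0113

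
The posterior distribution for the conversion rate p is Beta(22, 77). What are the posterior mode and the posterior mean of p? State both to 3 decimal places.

posterior mode = 0.216, posterior mean = 0.222

Mode = (22−1)/(22+77−2) = 21/97 = 0.216.
Mean = 22/(22+77) = 22/99 = 0.222.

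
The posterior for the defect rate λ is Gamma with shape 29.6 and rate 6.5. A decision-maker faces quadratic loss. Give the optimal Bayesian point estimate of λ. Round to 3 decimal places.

4.554

Mode = (α−1)/β = 28.6/6.5 = 4.400.
Mean = α/β = 29.6/6.5 = 4.554.
Quadratic loss ⇒ the optimal estimator is the posterior mean.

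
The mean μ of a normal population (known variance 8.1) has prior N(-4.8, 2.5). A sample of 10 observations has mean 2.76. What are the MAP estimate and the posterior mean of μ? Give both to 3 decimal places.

Posterior for μ is Normal. Precision-weighted mean: (1/2.5·-4.8 + 10/8.1·2.76) / (1/2.5 + 10/8.1) = 0.910.
A Normal posterior is symmetric, so mode = mean.

MAP = 0.910, posterior mean = 0.910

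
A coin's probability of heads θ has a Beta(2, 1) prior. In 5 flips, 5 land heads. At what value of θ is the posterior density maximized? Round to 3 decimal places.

Posterior: Beta(2+5, 1+0) = Beta(7, 1).
Since β = 1 ≤ 1 and α > 1, the Beta density is monotone increasing on [0,1]; the mode is at 1.
Mean = 7/(7+1) = 0.875.
This is the posterior mode — the MAP estimate.

1.000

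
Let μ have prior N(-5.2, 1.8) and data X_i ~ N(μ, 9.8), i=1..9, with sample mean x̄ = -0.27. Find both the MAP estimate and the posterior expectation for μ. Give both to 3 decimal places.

Posterior for μ is Normal. Precision-weighted mean: (1/1.8·-5.2 + 9/9.8·-0.27) / (1/1.8 + 9/9.8) = -2.128.
A Normal posterior is symmetric, so mode = mean.

μ_MAP = -2.128, E[μ|data] = -2.128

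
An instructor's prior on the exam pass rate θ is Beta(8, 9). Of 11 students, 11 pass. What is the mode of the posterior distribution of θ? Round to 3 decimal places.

0.692

Posterior: Beta(8+11, 9+0) = Beta(19, 9).
Mode = (19−1)/(19+9−2) = 18/26 = 0.692.
Mean = 19/(19+9) = 19/28 = 0.679.
This is the posterior mode — the MAP estimate.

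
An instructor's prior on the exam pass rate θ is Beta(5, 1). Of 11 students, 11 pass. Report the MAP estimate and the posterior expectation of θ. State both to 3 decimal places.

Posterior: Beta(5+11, 1+0) = Beta(16, 1).
Since β = 1 ≤ 1 and α > 1, the Beta density is monotone increasing on [0,1]; the mode is at 1.
Mean = 16/(16+1) = 0.941.

MAP estimate = 1.000, posterior expectation = 0.941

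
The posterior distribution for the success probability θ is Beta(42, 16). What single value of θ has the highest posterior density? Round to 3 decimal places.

0.732

Mode = (42−1)/(42+16−2) = 41/56 = 0.732.
Mean = 42/(42+16) = 42/58 = 0.724.
This is the posterior mode — the MAP estimate.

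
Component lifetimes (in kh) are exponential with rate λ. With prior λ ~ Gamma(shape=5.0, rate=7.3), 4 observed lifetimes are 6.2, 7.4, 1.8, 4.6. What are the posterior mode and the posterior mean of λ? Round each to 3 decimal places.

Σ times = 20.0. Posterior: Gamma(shape = 5.0+4 = 9.0, rate = 7.3+20.0 = 27.3).
Mode = (α−1)/β = 8.0/27.3 = 0.293.
Mean = α/β = 9.0/27.3 = 0.330.
Right-skewed posterior ⇒ mode < mean.

posterior mode = 0.293, posterior mean = 0.330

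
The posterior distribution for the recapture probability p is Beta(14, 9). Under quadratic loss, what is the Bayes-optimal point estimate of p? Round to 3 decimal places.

Mode = (14−1)/(14+9−2) = 13/21 = 0.619.
Mean = 14/(14+9) = 14/23 = 0.609.
Quadratic loss ⇒ the optimal estimator is the posterior mean.

0.609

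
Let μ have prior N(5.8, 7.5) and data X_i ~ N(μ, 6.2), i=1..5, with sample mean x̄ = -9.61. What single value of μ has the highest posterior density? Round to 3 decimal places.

-7.424

Posterior for μ is Normal. Precision-weighted mean: (1/7.5·5.8 + 5/6.2·-9.61) / (1/7.5 + 5/6.2) = -7.424.
A Normal posterior is symmetric, so mode = mean.
This is the posterior mode — the MAP estimate.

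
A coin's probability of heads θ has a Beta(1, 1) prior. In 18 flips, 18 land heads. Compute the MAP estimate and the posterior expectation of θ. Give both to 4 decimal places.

Posterior: Beta(1+18, 1+0) = Beta(19, 1).
Since β = 1 ≤ 1 and α > 1, the Beta density is monotone increasing on [0,1]; the mode is at 1.
Mean = 19/(19+1) = 0.9500.
Mode > mean: the posterior has a left tail.

MAP = 1.0000; posterior mean = 0.9500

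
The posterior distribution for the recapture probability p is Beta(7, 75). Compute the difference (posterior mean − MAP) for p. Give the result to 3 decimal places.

Mode = (7−1)/(7+75−2) = 6/80 = 0.075.
Mean = 7/(7+75) = 7/82 = 0.085.
Difference = 0.085 − 0.075 = 0.010.

0.010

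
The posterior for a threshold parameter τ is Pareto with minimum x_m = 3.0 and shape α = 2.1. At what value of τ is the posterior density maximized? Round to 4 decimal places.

3.0000

The Pareto density is strictly decreasing on [x_m, ∞), so the mode is x_m = 3.0000.
Mean = α·x_m/(α−1) = 2.1·3.0/1.1 = 5.7273.
This is the posterior mode — the MAP estimate.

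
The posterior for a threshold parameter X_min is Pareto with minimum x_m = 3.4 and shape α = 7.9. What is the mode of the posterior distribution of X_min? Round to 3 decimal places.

The Pareto density is strictly decreasing on [x_m, ∞), so the mode is x_m = 3.400.
Mean = α·x_m/(α−1) = 7.9·3.4/6.9 = 3.893.
This is the posterior mode — the MAP estimate.

3.400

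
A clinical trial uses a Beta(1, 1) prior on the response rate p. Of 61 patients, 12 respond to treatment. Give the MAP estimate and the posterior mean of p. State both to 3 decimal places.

p_MAP = 0.197, E[p|data] = 0.206

Posterior: Beta(1+12, 1+49) = Beta(13, 50).
Mode = (13−1)/(13+50−2) = 12/61 = 0.197.
With a flat prior the MAP equals the MLE, 12/61.
Mean = 13/(13+50) = 13/63 = 0.206.
The mean is pulled above the mode by the posterior's right skew.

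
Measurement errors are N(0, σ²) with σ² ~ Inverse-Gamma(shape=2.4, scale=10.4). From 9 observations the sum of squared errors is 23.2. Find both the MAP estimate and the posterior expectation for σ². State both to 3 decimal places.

MAP: 2.785. Posterior mean: 3.729.

Posterior: Inverse-Gamma(shape = 2.4+9/2 = 6.9, scale = 10.4+23.2/2 = 22.0).
Mode = β/(α+1) = 22.0/7.9 = 2.785.
Mean = β/(α−1) = 22.0/5.9 = 3.729.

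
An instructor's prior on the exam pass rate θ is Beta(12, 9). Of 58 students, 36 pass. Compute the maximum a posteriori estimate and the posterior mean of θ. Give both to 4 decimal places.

MAP = 0.6104, posterior mean = 0.6076

Posterior: Beta(12+36, 9+22) = Beta(48, 31).
Mode = (48−1)/(48+31−2) = 47/77 = 0.6104.
Mean = 48/(48+31) = 48/79 = 0.6076.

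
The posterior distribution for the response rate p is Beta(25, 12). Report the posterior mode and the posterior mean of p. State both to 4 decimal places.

MAP = 0.6857; posterior mean = 0.6757

Mode = (25−1)/(25+12−2) = 24/35 = 0.6857.
Mean = 25/(25+12) = 25/37 = 0.6757.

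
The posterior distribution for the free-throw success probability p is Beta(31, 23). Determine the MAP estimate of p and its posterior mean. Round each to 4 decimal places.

Mode = (31−1)/(31+23−2) = 30/52 = 0.5769.
Mean = 31/(31+23) = 31/54 = 0.5741.
The posterior is left-skewed, so the mode exceeds the mean.

MAP = 0.5769; posterior mean = 0.5741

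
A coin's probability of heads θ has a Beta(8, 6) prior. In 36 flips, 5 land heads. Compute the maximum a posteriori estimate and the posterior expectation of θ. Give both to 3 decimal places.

Posterior: Beta(8+5, 6+31) = Beta(13, 37).
Mode = (13−1)/(13+37−2) = 12/48 = 0.250.
Mean = 13/(13+37) = 13/50 = 0.260.

MAP = 0.250, posterior mean = 0.260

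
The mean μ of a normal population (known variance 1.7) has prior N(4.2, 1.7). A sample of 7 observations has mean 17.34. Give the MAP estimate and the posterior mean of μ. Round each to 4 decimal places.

μ_MAP = 15.6975, E[μ|data] = 15.6975

Posterior for μ is Normal. Precision-weighted mean: (1/1.7·4.2 + 7/1.7·17.34) / (1/1.7 + 7/1.7) = 15.6975.
A Normal posterior is symmetric, so mode = mean.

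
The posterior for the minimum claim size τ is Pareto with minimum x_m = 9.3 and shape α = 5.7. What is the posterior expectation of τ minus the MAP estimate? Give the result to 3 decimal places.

The Pareto density is strictly decreasing on [x_m, ∞), so the mode is x_m = 9.300.
Mean = α·x_m/(α−1) = 5.7·9.3/4.7 = 11.279.
Difference = 11.279 − 9.300 = 1.979.
The posterior is right-skewed, so the mean exceeds the mode.

1.979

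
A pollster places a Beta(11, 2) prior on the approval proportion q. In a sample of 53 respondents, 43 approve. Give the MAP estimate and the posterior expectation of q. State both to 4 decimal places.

Posterior: Beta(11+43, 2+10) = Beta(54, 12).
Mode = (54−1)/(54+12−2) = 53/64 = 0.8281.
Mean = 54/(54+12) = 54/66 = 0.8182.

MAP: 0.8281. Posterior mean: 0.8182.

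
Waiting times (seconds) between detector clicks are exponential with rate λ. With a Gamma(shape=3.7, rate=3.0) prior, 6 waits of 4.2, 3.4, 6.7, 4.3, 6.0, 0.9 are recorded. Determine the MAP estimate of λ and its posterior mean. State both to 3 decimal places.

Σ times = 25.5. Posterior: Gamma(shape = 3.7+6 = 9.7, rate = 3.0+25.5 = 28.5).
Mode = (α−1)/β = 8.7/28.5 = 0.305.
Mean = α/β = 9.7/28.5 = 0.340.
Right-skewed posterior ⇒ mode < mean.

MAP estimate = 0.305, posterior mean = 0.340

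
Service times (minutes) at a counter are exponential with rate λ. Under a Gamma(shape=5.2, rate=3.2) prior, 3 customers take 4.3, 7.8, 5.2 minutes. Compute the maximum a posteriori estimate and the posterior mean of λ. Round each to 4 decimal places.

MAP = 0.3512, posterior mean = 0.4000

Σ times = 17.3. Posterior: Gamma(shape = 5.2+3 = 8.2, rate = 3.2+17.3 = 20.5).
Mode = (α−1)/β = 7.2/20.5 = 0.3512.
Mean = α/β = 8.2/20.5 = 0.4000.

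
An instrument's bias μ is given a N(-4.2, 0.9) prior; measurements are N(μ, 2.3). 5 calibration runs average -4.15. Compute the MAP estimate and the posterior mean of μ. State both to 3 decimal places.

Posterior for μ is Normal. Precision-weighted mean: (1/0.9·-4.2 + 5/2.3·-4.15) / (1/0.9 + 5/2.3) = -4.167.
A Normal posterior is symmetric, so mode = mean.

MAP: -4.167. Posterior mean: -4.167.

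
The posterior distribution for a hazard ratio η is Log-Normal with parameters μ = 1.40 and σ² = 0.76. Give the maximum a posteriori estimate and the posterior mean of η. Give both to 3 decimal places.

maximum a posteriori estimate = 1.896, posterior mean = 5.930

Mode = exp(μ − σ²) = exp(0.64) = 1.896.
Mean = exp(μ + σ²/2) = exp(1.780) = 5.930.
The posterior is right-skewed, so the mean exceeds the mode.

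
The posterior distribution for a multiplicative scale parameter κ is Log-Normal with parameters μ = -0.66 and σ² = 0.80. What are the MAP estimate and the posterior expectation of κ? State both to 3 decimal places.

Mode = exp(μ − σ²) = exp(-1.46) = 0.232.
Mean = exp(μ + σ²/2) = exp(-0.260) = 0.771.
Right-skewed posterior ⇒ mode < mean.

MAP: 0.232. Posterior mean: 0.771.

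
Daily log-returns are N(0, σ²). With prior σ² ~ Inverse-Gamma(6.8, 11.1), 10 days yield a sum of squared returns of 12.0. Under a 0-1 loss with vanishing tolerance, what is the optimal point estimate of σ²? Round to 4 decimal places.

Posterior: Inverse-Gamma(shape = 6.8+10/2 = 11.8, scale = 11.1+12.0/2 = 17.1).
Mode = β/(α+1) = 17.1/12.8 = 1.3359.
Mean = β/(α−1) = 17.1/10.8 = 1.5833.
This is the posterior mode — the MAP estimate.

1.3359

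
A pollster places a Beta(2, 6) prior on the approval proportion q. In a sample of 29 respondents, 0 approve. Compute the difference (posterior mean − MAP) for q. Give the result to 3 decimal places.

Posterior: Beta(2+0, 6+29) = Beta(2, 35).
Mode = (2−1)/(2+35−2) = 1/35 = 0.029.
Mean = 2/(2+35) = 2/37 = 0.054.
Difference = 0.054 − 0.029 = 0.025.
The posterior is right-skewed, so the mean exceeds the mode.

0.025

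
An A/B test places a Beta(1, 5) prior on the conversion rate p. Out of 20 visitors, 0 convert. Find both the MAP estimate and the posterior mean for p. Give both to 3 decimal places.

Posterior: Beta(1+0, 5+20) = Beta(1, 25).
Since α = 1 ≤ 1 and β > 1, the Beta density is monotone decreasing on [0,1]; the mode is at 0.
Mean = 1/(1+25) = 0.038.
The mean is pulled above the mode by the posterior's right skew.

MAP: 0.000. Posterior mean: 0.038.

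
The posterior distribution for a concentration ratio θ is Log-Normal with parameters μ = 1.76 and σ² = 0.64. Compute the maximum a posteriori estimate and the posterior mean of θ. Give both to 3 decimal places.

maximum a posteriori estimate = 3.065, posterior mean = 8.004

Mode = exp(μ − σ²) = exp(1.12) = 3.065.
Mean = exp(μ + σ²/2) = exp(2.080) = 8.004.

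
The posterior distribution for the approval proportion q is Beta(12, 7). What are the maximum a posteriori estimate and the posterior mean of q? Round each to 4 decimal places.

Mode = (12−1)/(12+7−2) = 11/17 = 0.6471.
Mean = 12/(12+7) = 12/19 = 0.6316.
Mode > mean: the posterior has a left tail.

MAP = 0.6471; posterior mean = 0.6316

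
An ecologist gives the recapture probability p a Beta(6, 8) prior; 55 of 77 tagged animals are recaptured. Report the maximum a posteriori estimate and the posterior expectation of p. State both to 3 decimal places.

MAP = 0.674, posterior mean = 0.670

Posterior: Beta(6+55, 8+22) = Beta(61, 30).
Mode = (61−1)/(61+30−2) = 60/89 = 0.674.
Mean = 61/(61+30) = 61/91 = 0.670.
Left-skewed posterior ⇒ mean < mode.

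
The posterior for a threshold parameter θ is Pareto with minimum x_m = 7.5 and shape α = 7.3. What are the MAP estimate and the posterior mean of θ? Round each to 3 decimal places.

The Pareto density is strictly decreasing on [x_m, ∞), so the mode is x_m = 7.500.
Mean = α·x_m/(α−1) = 7.3·7.5/6.3 = 8.690.
Mean > mode: the posterior has a right tail.

MAP = 7.500; posterior mean = 8.690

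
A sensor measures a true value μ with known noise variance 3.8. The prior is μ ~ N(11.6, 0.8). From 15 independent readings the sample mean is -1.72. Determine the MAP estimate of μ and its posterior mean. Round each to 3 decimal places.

Posterior for μ is Normal. Precision-weighted mean: (1/0.8·11.6 + 15/3.8·-1.72) / (1/0.8 + 15/3.8) = 1.484.
A Normal posterior is symmetric, so mode = mean.

μ_MAP = 1.484, E[μ|data] = 1.484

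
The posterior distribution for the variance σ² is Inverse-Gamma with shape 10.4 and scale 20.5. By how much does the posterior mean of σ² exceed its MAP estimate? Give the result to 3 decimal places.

Mode = β/(α+1) = 20.5/11.4 = 1.798.
Mean = β/(α−1) = 20.5/9.4 = 2.181.
Difference = 2.181 − 1.798 = 0.383.
Right-skewed posterior ⇒ mode < mean.

0.383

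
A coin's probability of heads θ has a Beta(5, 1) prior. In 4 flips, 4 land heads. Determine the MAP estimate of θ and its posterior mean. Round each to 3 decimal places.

θ_MAP = 1.000, E[θ|data] = 0.900

Posterior: Beta(5+4, 1+0) = Beta(9, 1).
Since β = 1 ≤ 1 and α > 1, the Beta density is monotone increasing on [0,1]; the mode is at 1.
Mean = 9/(9+1) = 0.900.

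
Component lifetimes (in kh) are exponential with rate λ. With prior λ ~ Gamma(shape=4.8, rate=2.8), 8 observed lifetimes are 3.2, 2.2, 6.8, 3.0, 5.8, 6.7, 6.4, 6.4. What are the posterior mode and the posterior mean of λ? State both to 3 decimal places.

MAP = 0.273, posterior mean = 0.296

Σ times = 40.5. Posterior: Gamma(shape = 4.8+8 = 12.8, rate = 2.8+40.5 = 43.3).
Mode = (α−1)/β = 11.8/43.3 = 0.273.
Mean = α/β = 12.8/43.3 = 0.296.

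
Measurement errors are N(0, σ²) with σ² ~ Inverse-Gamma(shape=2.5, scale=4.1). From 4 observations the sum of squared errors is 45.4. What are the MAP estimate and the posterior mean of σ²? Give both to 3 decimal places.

MAP = 4.873; posterior mean = 7.657

Posterior: Inverse-Gamma(shape = 2.5+4/2 = 4.5, scale = 4.1+45.4/2 = 26.8).
Mode = β/(α+1) = 26.8/5.5 = 4.873.
Mean = β/(α−1) = 26.8/3.5 = 7.657.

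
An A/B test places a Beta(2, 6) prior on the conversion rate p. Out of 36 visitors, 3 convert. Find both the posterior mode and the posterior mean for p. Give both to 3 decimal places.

MAP = 0.095; posterior mean = 0.114

Posterior: Beta(2+3, 6+33) = Beta(5, 39).
Mode = (5−1)/(5+39−2) = 4/42 = 0.095.
Mean = 5/(5+39) = 5/44 = 0.114.
The mean is pulled above the mode by the posterior's right skew.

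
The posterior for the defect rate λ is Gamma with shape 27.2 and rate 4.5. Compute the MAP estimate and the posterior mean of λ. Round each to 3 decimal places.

MAP = 5.822, posterior mean = 6.044

Mode = (α−1)/β = 26.2/4.5 = 5.822.
Mean = α/β = 27.2/4.5 = 6.044.
Mean > mode: the posterior has a right tail.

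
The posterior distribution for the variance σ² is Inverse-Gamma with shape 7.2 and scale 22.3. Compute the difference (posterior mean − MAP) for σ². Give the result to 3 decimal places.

0.877

Mode = β/(α+1) = 22.3/8.2 = 2.720.
Mean = β/(α−1) = 22.3/6.2 = 3.597.
Difference = 3.597 − 2.720 = 0.877.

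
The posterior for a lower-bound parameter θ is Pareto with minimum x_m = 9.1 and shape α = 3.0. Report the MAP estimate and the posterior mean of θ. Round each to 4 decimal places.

θ_MAP = 9.1000, E[θ|data] = 13.6500

The Pareto density is strictly decreasing on [x_m, ∞), so the mode is x_m = 9.1000.
Mean = α·x_m/(α−1) = 3.0·9.1/2.0 = 13.6500.
The mean is pulled above the mode by the posterior's right skew.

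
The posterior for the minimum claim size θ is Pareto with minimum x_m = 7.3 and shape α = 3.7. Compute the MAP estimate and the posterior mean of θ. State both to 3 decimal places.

The Pareto density is strictly decreasing on [x_m, ∞), so the mode is x_m = 7.300.
Mean = α·x_m/(α−1) = 3.7·7.3/2.7 = 10.004.

θ_MAP = 7.300, E[θ|data] = 10.004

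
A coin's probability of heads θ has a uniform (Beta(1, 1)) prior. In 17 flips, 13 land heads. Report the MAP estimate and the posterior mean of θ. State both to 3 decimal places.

Posterior: Beta(1+13, 1+4) = Beta(14, 5).
Mode = (14−1)/(14+5−2) = 13/17 = 0.765.
With a flat prior the MAP equals the MLE, 13/17.
Mean = 14/(14+5) = 14/19 = 0.737.
The mean is pulled below the mode by the posterior's left skew.

MAP: 0.765. Posterior mean: 0.737.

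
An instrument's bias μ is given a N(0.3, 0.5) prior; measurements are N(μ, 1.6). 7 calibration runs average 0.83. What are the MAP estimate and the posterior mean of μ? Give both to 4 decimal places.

MAP = 0.6637, posterior mean = 0.6637

Posterior for μ is Normal. Precision-weighted mean: (1/0.5·0.3 + 7/1.6·0.83) / (1/0.5 + 7/1.6) = 0.6637.
A Normal posterior is symmetric, so mode = mean.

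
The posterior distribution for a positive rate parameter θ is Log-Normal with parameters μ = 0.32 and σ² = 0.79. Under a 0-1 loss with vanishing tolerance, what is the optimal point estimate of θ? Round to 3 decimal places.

Mode = exp(μ − σ²) = exp(-0.47) = 0.625.
Mean = exp(μ + σ²/2) = exp(0.715) = 2.044.
This is the posterior mode — the MAP estimate.

0.625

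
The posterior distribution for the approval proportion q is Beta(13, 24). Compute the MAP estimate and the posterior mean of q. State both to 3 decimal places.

MAP = 0.343; posterior mean = 0.351

Mode = (13−1)/(13+24−2) = 12/35 = 0.343.
Mean = 13/(13+24) = 13/37 = 0.351.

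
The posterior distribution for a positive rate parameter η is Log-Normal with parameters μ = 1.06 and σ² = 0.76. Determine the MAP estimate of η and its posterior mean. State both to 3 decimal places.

MAP: 1.350. Posterior mean: 4.221.

Mode = exp(μ − σ²) = exp(0.30) = 1.350.
Mean = exp(μ + σ²/2) = exp(1.440) = 4.221.
Mean > mode: the posterior has a right tail.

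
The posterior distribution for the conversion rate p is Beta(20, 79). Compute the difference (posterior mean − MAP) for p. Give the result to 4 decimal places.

Mode = (20−1)/(20+79−2) = 19/97 = 0.1959.
Mean = 20/(20+79) = 20/99 = 0.2020.
Difference = 0.2020 − 0.1959 = 0.0061.

0.0061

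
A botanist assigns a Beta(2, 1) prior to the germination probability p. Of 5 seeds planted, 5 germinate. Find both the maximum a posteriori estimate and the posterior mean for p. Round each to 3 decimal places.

Posterior: Beta(2+5, 1+0) = Beta(7, 1).
Since β = 1 ≤ 1 and α > 1, the Beta density is monotone increasing on [0,1]; the mode is at 1.
Mean = 7/(7+1) = 0.875.
Mode > mean: the posterior has a left tail.

MAP: 1.000. Posterior mean: 0.875.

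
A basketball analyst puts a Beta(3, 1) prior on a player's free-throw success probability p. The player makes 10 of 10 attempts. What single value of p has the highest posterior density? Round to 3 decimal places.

Posterior: Beta(3+10, 1+0) = Beta(13, 1).
Since β = 1 ≤ 1 and α > 1, the Beta density is monotone increasing on [0,1]; the mode is at 1.
Mean = 13/(13+1) = 0.929.
This is the posterior mode — the MAP estimate.

1.000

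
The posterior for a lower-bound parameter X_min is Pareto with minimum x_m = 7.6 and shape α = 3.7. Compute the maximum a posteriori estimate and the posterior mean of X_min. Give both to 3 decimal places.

The Pareto density is strictly decreasing on [x_m, ∞), so the mode is x_m = 7.600.
Mean = α·x_m/(α−1) = 3.7·7.6/2.7 = 10.415.

MAP = 7.600; posterior mean = 10.415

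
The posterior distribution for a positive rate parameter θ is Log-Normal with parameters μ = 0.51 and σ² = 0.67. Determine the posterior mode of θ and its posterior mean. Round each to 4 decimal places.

posterior mode = 0.8521, posterior mean = 2.3280

Mode = exp(μ − σ²) = exp(-0.16) = 0.8521.
Mean = exp(μ + σ²/2) = exp(0.845) = 2.3280.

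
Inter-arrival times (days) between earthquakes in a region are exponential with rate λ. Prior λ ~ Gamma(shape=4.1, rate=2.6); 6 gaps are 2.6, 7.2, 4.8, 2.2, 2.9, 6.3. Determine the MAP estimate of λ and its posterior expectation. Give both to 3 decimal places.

Σ times = 26.0. Posterior: Gamma(shape = 4.1+6 = 10.1, rate = 2.6+26.0 = 28.6).
Mode = (α−1)/β = 9.1/28.6 = 0.318.
Mean = α/β = 10.1/28.6 = 0.353.
The posterior is right-skewed, so the mean exceeds the mode.

MAP estimate = 0.318, posterior expectation = 0.353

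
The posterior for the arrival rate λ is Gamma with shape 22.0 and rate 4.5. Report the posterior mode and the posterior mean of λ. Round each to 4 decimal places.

Mode = (α−1)/β = 21.0/4.5 = 4.6667.
Mean = α/β = 22.0/4.5 = 4.8889.
The mean is pulled above the mode by the posterior's right skew.

MAP: 4.6667. Posterior mean: 4.8889.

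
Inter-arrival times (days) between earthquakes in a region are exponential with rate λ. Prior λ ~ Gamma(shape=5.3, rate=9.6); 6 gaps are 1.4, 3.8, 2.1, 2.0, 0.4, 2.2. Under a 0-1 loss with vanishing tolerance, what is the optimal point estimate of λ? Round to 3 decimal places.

Σ times = 11.9. Posterior: Gamma(shape = 5.3+6 = 11.3, rate = 9.6+11.9 = 21.5).
Mode = (α−1)/β = 10.3/21.5 = 0.479.
Mean = α/β = 11.3/21.5 = 0.526.
This is the posterior mode — the MAP estimate.

0.479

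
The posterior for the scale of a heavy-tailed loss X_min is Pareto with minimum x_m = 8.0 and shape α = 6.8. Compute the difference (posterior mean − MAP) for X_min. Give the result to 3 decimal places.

1.379

The Pareto density is strictly decreasing on [x_m, ∞), so the mode is x_m = 8.000.
Mean = α·x_m/(α−1) = 6.8·8.0/5.8 = 9.379.
Difference = 9.379 − 8.000 = 1.379.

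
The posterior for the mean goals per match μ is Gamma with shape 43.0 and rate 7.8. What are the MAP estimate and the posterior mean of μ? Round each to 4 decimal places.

MAP = 5.3846; posterior mean = 5.5128

Mode = (α−1)/β = 42.0/7.8 = 5.3846.
Mean = α/β = 43.0/7.8 = 5.5128.
The posterior is right-skewed, so the mean exceeds the mode.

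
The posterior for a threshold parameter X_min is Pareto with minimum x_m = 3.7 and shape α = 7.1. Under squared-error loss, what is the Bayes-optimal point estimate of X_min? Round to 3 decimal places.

4.307

The Pareto density is strictly decreasing on [x_m, ∞), so the mode is x_m = 3.700.
Mean = α·x_m/(α−1) = 7.1·3.7/6.1 = 4.307.
Squared-error loss ⇒ the optimal estimator is the posterior mean.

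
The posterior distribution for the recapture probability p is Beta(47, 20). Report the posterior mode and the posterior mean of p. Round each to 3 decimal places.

Mode = (47−1)/(47+20−2) = 46/65 = 0.708.
Mean = 47/(47+20) = 47/67 = 0.701.

MAP = 0.708; posterior mean = 0.701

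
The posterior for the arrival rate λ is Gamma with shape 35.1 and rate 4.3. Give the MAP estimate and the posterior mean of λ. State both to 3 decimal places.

λ_MAP = 7.930, E[λ|data] = 8.163

Mode = (α−1)/β = 34.1/4.3 = 7.930.
Mean = α/β = 35.1/4.3 = 8.163.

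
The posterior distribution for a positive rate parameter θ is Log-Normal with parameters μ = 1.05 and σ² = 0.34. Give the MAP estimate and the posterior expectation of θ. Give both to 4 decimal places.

θ_MAP = 2.0340, E[θ|data] = 3.3872

Mode = exp(μ − σ²) = exp(0.71) = 2.0340.
Mean = exp(μ + σ²/2) = exp(1.220) = 3.3872.
Right-skewed posterior ⇒ mode < mean.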